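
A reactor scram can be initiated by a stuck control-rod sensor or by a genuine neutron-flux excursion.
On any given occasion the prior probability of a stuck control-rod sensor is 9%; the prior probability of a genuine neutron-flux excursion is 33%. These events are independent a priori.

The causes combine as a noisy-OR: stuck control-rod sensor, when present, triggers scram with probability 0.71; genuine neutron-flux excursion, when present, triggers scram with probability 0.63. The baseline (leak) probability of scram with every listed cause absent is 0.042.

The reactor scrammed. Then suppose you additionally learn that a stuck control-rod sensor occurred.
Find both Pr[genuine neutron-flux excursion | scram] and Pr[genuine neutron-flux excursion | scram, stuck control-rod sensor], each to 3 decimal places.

Pr[genuine neutron-flux excursion | scram] ≈ 0.761; Pr[genuine neutron-flux excursion | scram, stuck control-rod sensor] ≈ 0.380

Under noisy-OR, P(scram | causes) = 1 − (1−0.042)·∏(1−qᵢ) over the active causes.
Enumerate the 4 (stuck control-rod sensor, genuine neutron-flux excursion) configurations and weight by the priors:
  P(scram) = 0.042·0.91·0.67 + 0.64554·0.91·0.33 + 0.72218·0.09·0.67 + 0.897207·0.09·0.33
        = 0.025607 + 0.193856 + 0.043547 + 0.026647 = 0.289657
The terms with genuine neutron-flux excursion present sum to 0.220503, so
  P(genuine neutron-flux excursion | scram) = 0.220503 / 0.289657 ≈ 0.761

With the extra evidence:
P(scram | stuck control-rod sensor) = 0.72218×0.67 + 0.897207×0.33 = 0.483861 + 0.296078 = 0.779939
The genuine neutron-flux excursion-present share is 0.897207×0.33 = 0.296078.
P(genuine neutron-flux excursion | scram, stuck control-rod sensor) = 0.296078 / 0.779939 ≈ 0.380
Conditioning on stuck control-rod sensor lowers the posterior on genuine neutron-flux excursion: the classic explaining-away effect in a common-effect structure.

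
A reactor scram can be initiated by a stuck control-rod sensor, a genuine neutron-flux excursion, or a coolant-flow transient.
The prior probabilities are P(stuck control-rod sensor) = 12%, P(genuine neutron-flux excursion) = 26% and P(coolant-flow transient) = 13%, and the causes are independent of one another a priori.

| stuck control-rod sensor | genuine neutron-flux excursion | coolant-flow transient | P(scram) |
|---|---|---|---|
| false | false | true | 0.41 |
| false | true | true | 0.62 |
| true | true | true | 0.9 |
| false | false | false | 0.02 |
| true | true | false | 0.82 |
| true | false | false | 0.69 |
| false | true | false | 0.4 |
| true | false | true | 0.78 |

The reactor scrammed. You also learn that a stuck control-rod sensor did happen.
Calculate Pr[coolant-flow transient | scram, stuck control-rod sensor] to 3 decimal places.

Weight on coolant-flow transient=true, given the evidence: 0.075036 + 0.030420 = 0.105456
Normalizer over all consistent configurations: 0.69*0.74*0.87 + 0.78*0.74*0.13 + 0.82*0.26*0.87 + 0.9*0.26*0.13 = 0.735162
P(coolant-flow transient | scram, stuck control-rod sensor) = 0.105456/0.735162 ≈ 0.143

Pr[coolant-flow transient | scram, stuck control-rod sensor] ≈ 0.143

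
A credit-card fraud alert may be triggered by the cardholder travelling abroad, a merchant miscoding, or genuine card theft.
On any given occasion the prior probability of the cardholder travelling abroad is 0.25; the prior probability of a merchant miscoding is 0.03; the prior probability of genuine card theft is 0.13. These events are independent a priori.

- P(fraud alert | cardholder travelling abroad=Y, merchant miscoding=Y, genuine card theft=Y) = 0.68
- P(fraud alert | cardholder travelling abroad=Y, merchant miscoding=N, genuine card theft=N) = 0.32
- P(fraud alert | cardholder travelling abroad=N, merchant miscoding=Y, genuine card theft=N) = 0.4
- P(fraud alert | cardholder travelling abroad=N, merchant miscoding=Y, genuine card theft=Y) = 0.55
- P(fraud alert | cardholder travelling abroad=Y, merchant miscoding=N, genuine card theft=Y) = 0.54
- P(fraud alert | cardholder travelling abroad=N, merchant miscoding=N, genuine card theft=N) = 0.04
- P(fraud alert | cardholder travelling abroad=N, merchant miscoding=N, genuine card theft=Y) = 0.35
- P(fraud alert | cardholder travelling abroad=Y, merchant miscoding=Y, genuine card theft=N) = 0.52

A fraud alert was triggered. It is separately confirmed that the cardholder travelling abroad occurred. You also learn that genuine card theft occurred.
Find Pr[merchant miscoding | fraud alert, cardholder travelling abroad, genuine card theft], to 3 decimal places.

Weight on merchant miscoding=true, given the evidence: 0.68×0.03 = 0.020400
Normalizer over all consistent configurations: 0.54×0.97 + 0.68×0.03 = 0.544200
Posterior = 0.020400 / 0.544200 ≈ 0.037

Pr[merchant miscoding | fraud alert, cardholder travelling abroad, genuine card theft] ≈ 0.037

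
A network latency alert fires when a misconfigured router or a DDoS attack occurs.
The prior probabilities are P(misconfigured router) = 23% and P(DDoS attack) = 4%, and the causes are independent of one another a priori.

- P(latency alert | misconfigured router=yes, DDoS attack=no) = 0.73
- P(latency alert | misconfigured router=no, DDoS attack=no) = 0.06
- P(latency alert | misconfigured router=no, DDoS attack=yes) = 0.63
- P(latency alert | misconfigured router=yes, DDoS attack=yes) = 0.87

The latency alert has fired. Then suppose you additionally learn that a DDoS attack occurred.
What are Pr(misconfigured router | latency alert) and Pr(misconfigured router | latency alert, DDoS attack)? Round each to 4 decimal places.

Pr(misconfigured router | latency alert) ≈ 0.7263; Pr(misconfigured router | latency alert, DDoS attack) ≈ 0.2920

Enumerate the 4 (misconfigured router, DDoS attack) configurations and weight by the priors:
  P(latency alert) = 0.06*0.77*0.96 + 0.63*0.77*0.04 + 0.73*0.23*0.96 + 0.87*0.23*0.04
        = 0.044352 + 0.019404 + 0.161184 + 0.008004 = 0.232944
The terms with misconfigured router present sum to 0.169188, so
  P(misconfigured router | latency alert) = 0.169188 / 0.232944 ≈ 0.7263

Now condition on the additional information:
Enumerate both values of misconfigured router and weight by the priors:
  P(latency alert | DDoS attack) = 0.63×0.77 + 0.87×0.23
        = 0.485100 + 0.200100 = 0.685200
Configurations with misconfigured router contribute 0.200100, so
  P(misconfigured router | latency alert, DDoS attack) = 0.200100 / 0.685200 ≈ 0.2920
The drop from 0.7263 to 0.2920 is the explaining-away (discounting) effect.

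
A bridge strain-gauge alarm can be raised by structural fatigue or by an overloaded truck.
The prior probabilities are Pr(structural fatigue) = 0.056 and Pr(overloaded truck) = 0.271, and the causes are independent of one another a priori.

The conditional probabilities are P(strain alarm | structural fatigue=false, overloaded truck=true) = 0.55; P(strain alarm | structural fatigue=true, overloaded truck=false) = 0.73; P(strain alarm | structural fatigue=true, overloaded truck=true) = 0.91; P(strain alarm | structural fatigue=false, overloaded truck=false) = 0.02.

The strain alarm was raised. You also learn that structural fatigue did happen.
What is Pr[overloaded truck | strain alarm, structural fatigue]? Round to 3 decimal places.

Pr[overloaded truck | strain alarm, structural fatigue] ≈ 0.317

P(strain alarm | structural fatigue) = 0.73·0.729 + 0.91·0.271 = 0.532170 + 0.246610 = 0.778780
The overloaded truck-present share is 0.91·0.271 = 0.246610.
P(overloaded truck | strain alarm, structural fatigue) = 0.246610 / 0.778780 ≈ 0.317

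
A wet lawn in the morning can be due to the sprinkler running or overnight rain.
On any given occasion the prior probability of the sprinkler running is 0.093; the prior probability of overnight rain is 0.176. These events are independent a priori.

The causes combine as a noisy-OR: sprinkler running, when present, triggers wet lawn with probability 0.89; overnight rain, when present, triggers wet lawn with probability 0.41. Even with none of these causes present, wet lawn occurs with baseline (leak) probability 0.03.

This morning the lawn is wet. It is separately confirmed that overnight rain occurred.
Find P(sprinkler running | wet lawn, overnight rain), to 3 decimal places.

Under noisy-OR, P(wet lawn | causes) = 1 − (1−0.03)·∏(1−qᵢ) over the active causes.
Weight on sprinkler running=true, given the evidence: 0.937047×0.093 = 0.087145
Normalizer over all consistent configurations: 0.4277×0.907 + 0.937047×0.093 = 0.475069
Posterior = 0.087145 / 0.475069 ≈ 0.183

P(sprinkler running | wet lawn, overnight rain) ≈ 0.183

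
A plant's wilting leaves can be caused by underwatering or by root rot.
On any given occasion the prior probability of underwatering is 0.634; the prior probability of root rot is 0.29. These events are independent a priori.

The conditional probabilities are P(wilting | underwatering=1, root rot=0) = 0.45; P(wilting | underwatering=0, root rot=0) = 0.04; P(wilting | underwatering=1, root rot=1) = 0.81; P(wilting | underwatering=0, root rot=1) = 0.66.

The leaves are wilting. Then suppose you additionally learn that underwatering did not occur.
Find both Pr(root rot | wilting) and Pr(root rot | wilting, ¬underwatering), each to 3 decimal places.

Pr(root rot | wilting) ≈ 0.507; Pr(root rot | wilting, ¬underwatering) ≈ 0.871

Sum P(wilting|·) weighted by the priors over the 4 (underwatering, root rot) configurations:
  P(wilting) = 0.04·0.366·0.71 + 0.66·0.366·0.29 + 0.45·0.634·0.71 + 0.81·0.634·0.29
        = 0.010394 + 0.070052 + 0.202563 + 0.148927 = 0.431936
Configurations with root rot contribute 0.218979, so
  P(root rot | wilting) = 0.218979 / 0.431936 ≈ 0.507

With the extra evidence:
Enumerate both values of root rot and weight by the priors:
  P(wilting | ¬underwatering) = 0.04*0.71 + 0.66*0.29
        = 0.028400 + 0.191400 = 0.219800
The terms with root rot present sum to 0.191400, so
  P(root rot | wilting, ¬underwatering) = 0.191400 / 0.219800 ≈ 0.871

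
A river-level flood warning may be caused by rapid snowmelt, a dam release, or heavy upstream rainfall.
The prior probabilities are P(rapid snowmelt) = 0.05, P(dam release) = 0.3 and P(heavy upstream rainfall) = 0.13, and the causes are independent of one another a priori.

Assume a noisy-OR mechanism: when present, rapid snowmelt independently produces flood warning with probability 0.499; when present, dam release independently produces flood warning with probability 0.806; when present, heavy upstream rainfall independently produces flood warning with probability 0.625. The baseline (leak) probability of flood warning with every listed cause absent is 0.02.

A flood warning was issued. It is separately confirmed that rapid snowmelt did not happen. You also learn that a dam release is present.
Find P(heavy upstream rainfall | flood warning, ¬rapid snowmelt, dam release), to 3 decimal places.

P(heavy upstream rainfall | flood warning, ¬rapid snowmelt, dam release) ≈ 0.146

Under noisy-OR, P(flood warning | causes) = 1 − (1−0.02)·∏(1−qᵢ) over the active causes.
P(flood warning | ¬rapid snowmelt, dam release) = 0.80988×0.87 + 0.928705×0.13 = 0.704596 + 0.120732 = 0.825328
The heavy upstream rainfall-present share is 0.928705×0.13 = 0.120732.
So P(heavy upstream rainfall | flood warning, ¬rapid snowmelt, dam release) = 0.120732/0.825328 ≈ 0.146.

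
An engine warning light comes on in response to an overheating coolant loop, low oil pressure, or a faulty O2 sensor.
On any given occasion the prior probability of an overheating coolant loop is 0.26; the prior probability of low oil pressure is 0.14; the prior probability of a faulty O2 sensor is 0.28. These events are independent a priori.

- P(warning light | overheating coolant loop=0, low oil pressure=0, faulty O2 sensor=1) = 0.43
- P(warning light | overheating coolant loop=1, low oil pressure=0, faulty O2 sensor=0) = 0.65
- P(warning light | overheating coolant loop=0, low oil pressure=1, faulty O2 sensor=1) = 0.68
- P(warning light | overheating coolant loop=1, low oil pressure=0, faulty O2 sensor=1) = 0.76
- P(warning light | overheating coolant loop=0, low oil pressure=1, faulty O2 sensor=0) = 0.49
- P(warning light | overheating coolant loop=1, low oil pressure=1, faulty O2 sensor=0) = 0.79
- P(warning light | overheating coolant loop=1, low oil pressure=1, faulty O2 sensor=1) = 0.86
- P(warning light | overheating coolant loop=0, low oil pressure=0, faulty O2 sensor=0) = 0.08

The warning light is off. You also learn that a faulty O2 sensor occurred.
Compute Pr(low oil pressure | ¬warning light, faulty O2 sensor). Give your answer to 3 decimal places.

P(¬warning light | faulty O2 sensor) = 0.57·0.74·0.86 + 0.32·0.74·0.14 + 0.24·0.26·0.86 + 0.14·0.26·0.14 = 0.362748 + 0.033152 + 0.053664 + 0.005096 = 0.454660
The low oil pressure-present share is 0.033152 + 0.005096 = 0.038248.
Hence the posterior is 0.038248/0.454660 ≈ 0.084.

Pr(low oil pressure | ¬warning light, faulty O2 sensor) ≈ 0.084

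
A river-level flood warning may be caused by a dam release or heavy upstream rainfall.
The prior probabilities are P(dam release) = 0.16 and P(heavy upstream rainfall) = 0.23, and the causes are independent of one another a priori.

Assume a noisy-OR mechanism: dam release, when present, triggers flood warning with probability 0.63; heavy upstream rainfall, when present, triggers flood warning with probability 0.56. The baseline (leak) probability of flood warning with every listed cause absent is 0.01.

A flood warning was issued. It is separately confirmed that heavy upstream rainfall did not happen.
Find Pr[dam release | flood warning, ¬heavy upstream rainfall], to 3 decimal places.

Pr[dam release | flood warning, ¬heavy upstream rainfall] ≈ 0.923

Under noisy-OR, P(flood warning | causes) = 1 − (1−0.01)·∏(1−qᵢ) over the active causes.
Enumerate both values of dam release and weight by the priors:
  P(flood warning | ¬heavy upstream rainfall) = 0.01·0.84 + 0.6337·0.16
        = 0.008400 + 0.101392 = 0.109792
Configurations with dam release contribute 0.101392, so
  P(dam release | flood warning, ¬heavy upstream rainfall) = 0.101392 / 0.109792 ≈ 0.923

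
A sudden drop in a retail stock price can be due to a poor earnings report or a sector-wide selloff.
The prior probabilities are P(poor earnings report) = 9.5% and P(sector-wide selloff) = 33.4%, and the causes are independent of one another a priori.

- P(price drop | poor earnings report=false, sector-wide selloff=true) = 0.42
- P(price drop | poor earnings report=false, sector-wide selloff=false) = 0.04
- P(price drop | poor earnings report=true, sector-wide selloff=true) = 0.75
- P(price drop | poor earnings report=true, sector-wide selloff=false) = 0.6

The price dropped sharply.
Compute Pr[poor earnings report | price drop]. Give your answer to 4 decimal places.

P(price drop) = 0.04*0.905*0.666 + 0.42*0.905*0.334 + 0.6*0.095*0.666 + 0.75*0.095*0.334 = 0.024109 + 0.126953 + 0.037962 + 0.023798 = 0.212822
Restricting to configurations with poor earnings report present: 0.037962 + 0.023798 = 0.061760.
Hence the posterior is 0.061760/0.212822 ≈ 0.2902.

Pr[poor earnings report | price drop] ≈ 0.2902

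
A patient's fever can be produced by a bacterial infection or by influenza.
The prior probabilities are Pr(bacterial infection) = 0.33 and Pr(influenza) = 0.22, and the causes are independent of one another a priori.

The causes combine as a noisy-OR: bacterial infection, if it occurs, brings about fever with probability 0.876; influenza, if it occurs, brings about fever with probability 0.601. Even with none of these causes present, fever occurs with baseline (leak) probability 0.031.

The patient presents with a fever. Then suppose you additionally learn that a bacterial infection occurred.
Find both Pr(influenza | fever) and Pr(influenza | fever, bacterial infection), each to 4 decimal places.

Pr(influenza | fever) ≈ 0.3966; Pr(influenza | fever, bacterial infection) ≈ 0.2338

Under noisy-OR, P(fever | causes) = 1 − (1−0.031)·∏(1−qᵢ) over the active causes.
Numerator (weight on configurations with influenza): 0.090411 + 0.069119 = 0.159530
Normalizer over all consistent configurations: 0.031*0.67*0.78 + 0.613369*0.67*0.22 + 0.879844*0.33*0.78 + 0.952058*0.33*0.22 = 0.402203
Posterior = 0.159530 / 0.402203 ≈ 0.3966

With the extra evidence:
Numerator (weight on configurations with influenza): 0.952058*0.22 = 0.209453
The normalizing constant is 0.879844*0.78 + 0.952058*0.22 = 0.895731
Posterior = 0.209453 / 0.895731 ≈ 0.2338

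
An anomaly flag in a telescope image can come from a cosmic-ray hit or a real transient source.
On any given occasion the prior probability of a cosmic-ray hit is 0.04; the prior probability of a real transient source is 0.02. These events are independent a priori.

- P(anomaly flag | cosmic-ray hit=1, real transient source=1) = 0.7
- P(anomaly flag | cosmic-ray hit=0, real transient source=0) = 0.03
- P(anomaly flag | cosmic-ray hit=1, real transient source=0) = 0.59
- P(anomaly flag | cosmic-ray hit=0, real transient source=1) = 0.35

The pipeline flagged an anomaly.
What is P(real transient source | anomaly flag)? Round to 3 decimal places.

P(real transient source | anomaly flag) ≈ 0.124

P(anomaly flag) = 0.03*0.96*0.98 + 0.35*0.96*0.02 + 0.59*0.04*0.98 + 0.7*0.04*0.02 = 0.028224 + 0.006720 + 0.023128 + 0.000560 = 0.058632
The real transient source-present share is 0.006720 + 0.000560 = 0.007280.
Hence the posterior is 0.007280/0.058632 ≈ 0.124.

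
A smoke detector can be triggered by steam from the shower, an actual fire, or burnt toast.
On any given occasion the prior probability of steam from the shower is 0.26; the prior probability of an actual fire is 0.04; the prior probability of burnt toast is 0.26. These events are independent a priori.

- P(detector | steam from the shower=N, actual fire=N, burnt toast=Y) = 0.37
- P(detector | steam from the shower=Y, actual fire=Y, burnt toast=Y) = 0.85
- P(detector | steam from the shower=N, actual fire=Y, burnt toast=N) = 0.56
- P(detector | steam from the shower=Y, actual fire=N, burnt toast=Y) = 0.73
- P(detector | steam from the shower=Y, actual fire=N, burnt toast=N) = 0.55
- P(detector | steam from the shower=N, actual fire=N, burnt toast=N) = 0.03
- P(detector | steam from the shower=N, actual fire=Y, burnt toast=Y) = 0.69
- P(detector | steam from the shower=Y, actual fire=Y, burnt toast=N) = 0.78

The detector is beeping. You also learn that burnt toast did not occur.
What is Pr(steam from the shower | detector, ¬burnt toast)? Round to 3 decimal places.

P(detector | ¬burnt toast) = 0.03·0.74·0.96 + 0.56·0.74·0.04 + 0.55·0.26·0.96 + 0.78·0.26·0.04 = 0.021312 + 0.016576 + 0.137280 + 0.008112 = 0.183280
The steam from the shower-present share is 0.137280 + 0.008112 = 0.145392.
Hence the posterior is 0.145392/0.183280 ≈ 0.793.

Pr(steam from the shower | detector, ¬burnt toast) ≈ 0.793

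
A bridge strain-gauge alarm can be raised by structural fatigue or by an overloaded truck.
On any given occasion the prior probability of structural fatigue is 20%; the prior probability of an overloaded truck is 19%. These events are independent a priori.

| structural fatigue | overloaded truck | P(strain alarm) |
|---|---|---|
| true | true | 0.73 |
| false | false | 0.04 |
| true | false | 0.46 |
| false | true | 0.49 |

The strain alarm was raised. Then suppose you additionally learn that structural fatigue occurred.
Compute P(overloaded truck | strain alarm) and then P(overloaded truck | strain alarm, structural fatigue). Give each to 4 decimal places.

Numerator (weight on configurations with overloaded truck): 0.074480 + 0.027740 = 0.102220
Normalizer over all consistent configurations: 0.04*0.8*0.81 + 0.49*0.8*0.19 + 0.46*0.2*0.81 + 0.73*0.2*0.19 = 0.202660
Posterior = 0.102220 / 0.202660 ≈ 0.5044

Now also conditioning on structural fatigue=true:
P(strain alarm | structural fatigue) = 0.46·0.81 + 0.73·0.19 = 0.372600 + 0.138700 = 0.511300
Restricting to configurations with overloaded truck present: 0.73·0.19 = 0.138700.
P(overloaded truck | strain alarm, structural fatigue) = 0.138700 / 0.511300 ≈ 0.2713
— structural fatigue explains away the evidence for overloaded truck.

P(overloaded truck | strain alarm) ≈ 0.5044; P(overloaded truck | strain alarm, structural fatigue) ≈ 0.2713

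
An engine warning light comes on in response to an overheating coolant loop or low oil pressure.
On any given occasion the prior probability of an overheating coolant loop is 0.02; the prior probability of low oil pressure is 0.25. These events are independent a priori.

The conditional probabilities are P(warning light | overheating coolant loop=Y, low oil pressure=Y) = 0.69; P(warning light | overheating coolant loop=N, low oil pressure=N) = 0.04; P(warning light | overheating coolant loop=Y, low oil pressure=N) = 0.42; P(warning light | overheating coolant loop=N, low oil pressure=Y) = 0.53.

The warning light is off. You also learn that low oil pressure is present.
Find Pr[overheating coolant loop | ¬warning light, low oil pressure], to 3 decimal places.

P(¬warning light | low oil pressure) = 0.47×0.98 + 0.31×0.02 = 0.460600 + 0.006200 = 0.466800
The overheating coolant loop-present share is 0.31×0.02 = 0.006200.
So P(overheating coolant loop | ¬warning light, low oil pressure) = 0.006200/0.466800 ≈ 0.013.

Pr[overheating coolant loop | ¬warning light, low oil pressure] ≈ 0.013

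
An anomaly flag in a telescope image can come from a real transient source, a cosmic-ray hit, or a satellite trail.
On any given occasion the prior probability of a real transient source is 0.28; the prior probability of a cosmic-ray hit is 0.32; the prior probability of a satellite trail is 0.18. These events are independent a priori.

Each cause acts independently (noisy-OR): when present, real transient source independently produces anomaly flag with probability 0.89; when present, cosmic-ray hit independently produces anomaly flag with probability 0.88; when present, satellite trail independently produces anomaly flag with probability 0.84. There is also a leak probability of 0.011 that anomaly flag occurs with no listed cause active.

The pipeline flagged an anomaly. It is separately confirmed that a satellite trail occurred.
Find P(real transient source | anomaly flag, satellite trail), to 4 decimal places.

Under noisy-OR, P(anomaly flag | causes) = 1 − (1−0.011)·∏(1−qᵢ) over the active causes.
P(anomaly flag | satellite trail) = 0.84176×0.72×0.68 + 0.981011×0.72×0.32 + 0.982594×0.28×0.68 + 0.997911×0.28×0.32 = 0.412126 + 0.226025 + 0.187086 + 0.089413 = 0.914650
The real transient source-present share is 0.187086 + 0.089413 = 0.276499.
P(real transient source | anomaly flag, satellite trail) = 0.276499 / 0.914650 ≈ 0.3023

P(real transient source | anomaly flag, satellite trail) ≈ 0.3023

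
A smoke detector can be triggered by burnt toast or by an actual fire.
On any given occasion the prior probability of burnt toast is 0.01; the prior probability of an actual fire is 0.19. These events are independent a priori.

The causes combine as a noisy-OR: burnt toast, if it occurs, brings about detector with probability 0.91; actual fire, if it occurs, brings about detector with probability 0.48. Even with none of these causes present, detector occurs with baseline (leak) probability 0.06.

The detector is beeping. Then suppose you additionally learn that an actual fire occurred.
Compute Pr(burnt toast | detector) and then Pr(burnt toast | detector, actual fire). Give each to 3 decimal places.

Under noisy-OR, P(detector | causes) = 1 − (1−0.06)·∏(1−qᵢ) over the active causes.
P(detector) = 0.06·0.99·0.81 + 0.5112·0.99·0.19 + 0.9154·0.01·0.81 + 0.956008·0.01·0.19 = 0.048114 + 0.096157 + 0.007415 + 0.001816 = 0.153502
The burnt toast-present share is 0.007415 + 0.001816 = 0.009231.
P(burnt toast | detector) = 0.009231 / 0.153502 ≈ 0.060

With the extra evidence:
P(detector | actual fire) = 0.5112×0.99 + 0.956008×0.01 = 0.506088 + 0.009560 = 0.515648
The burnt toast-present share is 0.956008×0.01 = 0.009560.
So P(burnt toast | detector, actual fire) = 0.009560/0.515648 ≈ 0.019.

Pr(burnt toast | detector) ≈ 0.060; Pr(burnt toast | detector, actual fire) ≈ 0.019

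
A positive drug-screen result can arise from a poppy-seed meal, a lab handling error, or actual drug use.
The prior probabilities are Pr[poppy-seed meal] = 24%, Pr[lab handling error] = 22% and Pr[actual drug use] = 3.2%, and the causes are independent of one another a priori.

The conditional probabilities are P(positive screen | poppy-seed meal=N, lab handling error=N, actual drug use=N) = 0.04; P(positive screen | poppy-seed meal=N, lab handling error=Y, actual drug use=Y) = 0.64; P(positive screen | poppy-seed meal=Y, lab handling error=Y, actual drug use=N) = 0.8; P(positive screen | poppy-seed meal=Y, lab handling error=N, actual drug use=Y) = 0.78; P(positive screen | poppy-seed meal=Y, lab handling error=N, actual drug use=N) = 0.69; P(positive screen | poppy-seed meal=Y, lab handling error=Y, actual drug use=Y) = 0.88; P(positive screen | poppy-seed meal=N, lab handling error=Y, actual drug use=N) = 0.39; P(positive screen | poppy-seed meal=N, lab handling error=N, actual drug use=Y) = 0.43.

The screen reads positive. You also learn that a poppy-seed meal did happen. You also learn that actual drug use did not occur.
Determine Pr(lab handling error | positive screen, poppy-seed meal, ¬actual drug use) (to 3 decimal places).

Pr(lab handling error | positive screen, poppy-seed meal, ¬actual drug use) ≈ 0.246

Weight on lab handling error=true, given the evidence: 0.8×0.22 = 0.176000
Normalizer over all consistent configurations: 0.69×0.78 + 0.8×0.22 = 0.714200
P(lab handling error | positive screen, poppy-seed meal, ¬actual drug use) = 0.176000/0.714200 ≈ 0.246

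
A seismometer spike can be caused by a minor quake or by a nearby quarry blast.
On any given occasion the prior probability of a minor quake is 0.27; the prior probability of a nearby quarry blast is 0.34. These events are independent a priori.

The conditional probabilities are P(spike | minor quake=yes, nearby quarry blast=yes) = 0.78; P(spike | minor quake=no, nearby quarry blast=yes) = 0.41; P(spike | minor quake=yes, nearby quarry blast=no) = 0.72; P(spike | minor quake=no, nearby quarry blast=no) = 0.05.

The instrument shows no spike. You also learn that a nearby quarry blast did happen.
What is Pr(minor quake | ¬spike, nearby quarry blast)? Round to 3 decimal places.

Pr(minor quake | ¬spike, nearby quarry blast) ≈ 0.121

Enumerate both values of minor quake and weight by the priors:
  P(¬spike | nearby quarry blast) = 0.59×0.73 + 0.22×0.27
        = 0.430700 + 0.059400 = 0.490100
Keeping only the minor quake-present terms gives 0.059400, so
  P(minor quake | ¬spike, nearby quarry blast) = 0.059400 / 0.490100 ≈ 0.121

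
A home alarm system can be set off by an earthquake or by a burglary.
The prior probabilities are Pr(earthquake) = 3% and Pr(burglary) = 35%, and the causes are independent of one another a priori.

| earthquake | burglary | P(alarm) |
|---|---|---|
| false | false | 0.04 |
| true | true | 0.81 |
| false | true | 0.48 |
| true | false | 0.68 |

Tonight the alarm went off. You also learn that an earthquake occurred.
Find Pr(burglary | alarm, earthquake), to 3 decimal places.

By total probability over both values of burglary:
  P(alarm | earthquake) = 0.68*0.65 + 0.81*0.35
        = 0.442000 + 0.283500 = 0.725500
Keeping only the burglary-present terms gives 0.283500, so
  P(burglary | alarm, earthquake) = 0.283500 / 0.725500 ≈ 0.391

Pr(burglary | alarm, earthquake) ≈ 0.391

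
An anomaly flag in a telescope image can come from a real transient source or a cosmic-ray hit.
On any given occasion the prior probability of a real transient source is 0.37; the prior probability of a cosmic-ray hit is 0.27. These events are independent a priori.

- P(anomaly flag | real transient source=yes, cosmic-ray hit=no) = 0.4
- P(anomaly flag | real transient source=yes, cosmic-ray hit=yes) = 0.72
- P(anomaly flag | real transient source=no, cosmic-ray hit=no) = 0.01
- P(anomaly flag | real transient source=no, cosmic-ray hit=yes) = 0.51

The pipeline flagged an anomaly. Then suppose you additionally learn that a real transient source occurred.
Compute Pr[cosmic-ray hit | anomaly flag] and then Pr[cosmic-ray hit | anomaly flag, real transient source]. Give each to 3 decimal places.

Pr[cosmic-ray hit | anomaly flag] ≈ 0.585; Pr[cosmic-ray hit | anomaly flag, real transient source] ≈ 0.400

Sum P(anomaly flag|·) weighted by the priors over the 4 (real transient source, cosmic-ray hit) configurations:
  P(anomaly flag) = 0.01×0.63×0.73 + 0.51×0.63×0.27 + 0.4×0.37×0.73 + 0.72×0.37×0.27
        = 0.004599 + 0.086751 + 0.108040 + 0.071928 = 0.271318
Configurations with cosmic-ray hit contribute 0.158679, so
  P(cosmic-ray hit | anomaly flag) = 0.158679 / 0.271318 ≈ 0.585

Now also conditioning on real transient source=true:
Numerator (weight on configurations with cosmic-ray hit): 0.72·0.27 = 0.194400
The normalizing constant is 0.4·0.73 + 0.72·0.27 = 0.486400
Posterior = 0.194400 / 0.486400 ≈ 0.400
This is intercausal reasoning (explaining away): once real transient source accounts for the anomaly flag, cosmic-ray hit becomes less likely.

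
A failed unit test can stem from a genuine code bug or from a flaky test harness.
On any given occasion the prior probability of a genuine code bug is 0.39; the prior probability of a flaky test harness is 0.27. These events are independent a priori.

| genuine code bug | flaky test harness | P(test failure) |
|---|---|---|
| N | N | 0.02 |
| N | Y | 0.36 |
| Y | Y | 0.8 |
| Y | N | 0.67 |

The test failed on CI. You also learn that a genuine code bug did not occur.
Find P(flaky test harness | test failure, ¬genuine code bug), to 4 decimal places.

P(test failure | ¬genuine code bug) = 0.02×0.73 + 0.36×0.27 = 0.014600 + 0.097200 = 0.111800
The flaky test harness-present share is 0.36×0.27 = 0.097200.
So P(flaky test harness | test failure, ¬genuine code bug) = 0.097200/0.111800 ≈ 0.8694.

P(flaky test harness | test failure, ¬genuine code bug) ≈ 0.8694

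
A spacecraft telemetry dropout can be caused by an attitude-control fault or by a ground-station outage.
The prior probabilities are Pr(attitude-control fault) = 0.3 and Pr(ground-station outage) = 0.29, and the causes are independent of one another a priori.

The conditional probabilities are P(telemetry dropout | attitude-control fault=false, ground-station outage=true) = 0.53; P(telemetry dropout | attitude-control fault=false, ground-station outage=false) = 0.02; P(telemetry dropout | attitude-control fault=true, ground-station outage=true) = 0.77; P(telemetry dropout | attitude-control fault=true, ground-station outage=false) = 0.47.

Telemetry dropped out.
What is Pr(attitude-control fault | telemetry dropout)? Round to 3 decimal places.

Pr(attitude-control fault | telemetry dropout) ≈ 0.587

By total probability over the 4 (attitude-control fault, ground-station outage) configurations:
  P(telemetry dropout) = 0.02*0.7*0.71 + 0.53*0.7*0.29 + 0.47*0.3*0.71 + 0.77*0.3*0.29
        = 0.009940 + 0.107590 + 0.100110 + 0.066990 = 0.284630
Configurations with attitude-control fault contribute 0.167100, so
  P(attitude-control fault | telemetry dropout) = 0.167100 / 0.284630 ≈ 0.587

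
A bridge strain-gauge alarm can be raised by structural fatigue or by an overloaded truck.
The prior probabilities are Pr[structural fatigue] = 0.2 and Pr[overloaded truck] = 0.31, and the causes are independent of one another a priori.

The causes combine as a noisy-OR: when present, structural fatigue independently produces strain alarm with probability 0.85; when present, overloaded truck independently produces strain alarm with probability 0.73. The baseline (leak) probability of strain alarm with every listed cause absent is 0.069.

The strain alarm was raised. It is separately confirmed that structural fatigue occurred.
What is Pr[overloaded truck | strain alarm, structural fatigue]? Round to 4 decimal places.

Pr[overloaded truck | strain alarm, structural fatigue] ≈ 0.3344

Under noisy-OR, P(strain alarm | causes) = 1 − (1−0.069)·∏(1−qᵢ) over the active causes.
P(strain alarm | structural fatigue) = 0.86035*0.69 + 0.962294*0.31 = 0.593641 + 0.298311 = 0.891952
Restricting to configurations with overloaded truck present: 0.962294*0.31 = 0.298311.
So P(overloaded truck | strain alarm, structural fatigue) = 0.298311/0.891952 ≈ 0.3344.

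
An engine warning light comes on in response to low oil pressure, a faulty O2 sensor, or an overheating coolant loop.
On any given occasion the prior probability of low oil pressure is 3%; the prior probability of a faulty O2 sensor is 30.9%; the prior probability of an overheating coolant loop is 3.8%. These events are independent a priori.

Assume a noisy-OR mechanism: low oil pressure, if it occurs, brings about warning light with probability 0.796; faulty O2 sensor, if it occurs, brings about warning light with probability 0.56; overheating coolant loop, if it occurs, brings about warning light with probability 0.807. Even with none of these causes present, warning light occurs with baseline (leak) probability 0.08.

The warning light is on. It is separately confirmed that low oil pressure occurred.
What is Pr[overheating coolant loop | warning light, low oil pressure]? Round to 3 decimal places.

Under noisy-OR, P(warning light | causes) = 1 − (1−0.08)·∏(1−qᵢ) over the active causes.
For the numerator, keep only overheating coolant loop=true terms: 0.025307 + 0.011555 = 0.036862
Denominator P(warning light | low oil pressure): 0.81232*0.691*0.962 + 0.963778*0.691*0.038 + 0.917421*0.309*0.962 + 0.984062*0.309*0.038 = 0.849556
P(overheating coolant loop | warning light, low oil pressure) = 0.036862/0.849556 ≈ 0.043

Pr[overheating coolant loop | warning light, low oil pressure] ≈ 0.043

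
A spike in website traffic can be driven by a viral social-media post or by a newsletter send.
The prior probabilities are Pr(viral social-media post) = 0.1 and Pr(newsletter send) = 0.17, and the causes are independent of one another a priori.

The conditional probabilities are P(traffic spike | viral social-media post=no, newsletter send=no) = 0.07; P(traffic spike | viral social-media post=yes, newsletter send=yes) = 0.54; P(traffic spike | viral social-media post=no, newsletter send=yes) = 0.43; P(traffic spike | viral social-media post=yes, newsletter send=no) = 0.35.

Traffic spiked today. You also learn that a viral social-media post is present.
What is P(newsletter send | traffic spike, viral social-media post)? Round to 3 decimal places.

P(newsletter send | traffic spike, viral social-media post) ≈ 0.240

For the numerator, keep only newsletter send=true terms: 0.54·0.17 = 0.091800
The normalizing constant is 0.35·0.83 + 0.54·0.17 = 0.382300
P(newsletter send | traffic spike, viral social-media post) = 0.091800/0.382300 ≈ 0.240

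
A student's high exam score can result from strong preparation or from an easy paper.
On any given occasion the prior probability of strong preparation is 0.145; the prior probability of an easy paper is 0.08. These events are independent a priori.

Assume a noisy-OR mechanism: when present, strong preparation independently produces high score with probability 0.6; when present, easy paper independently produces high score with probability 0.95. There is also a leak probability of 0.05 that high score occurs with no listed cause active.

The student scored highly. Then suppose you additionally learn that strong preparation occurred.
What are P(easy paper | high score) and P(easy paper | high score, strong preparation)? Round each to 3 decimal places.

Under noisy-OR, P(high score | causes) = 1 − (1−0.05)·∏(1−qᵢ) over the active causes.
P(high score) = 0.05*0.855*0.92 + 0.9525*0.855*0.08 + 0.62*0.145*0.92 + 0.981*0.145*0.08 = 0.039330 + 0.065151 + 0.082708 + 0.011380 = 0.198569
The easy paper-present share is 0.065151 + 0.011380 = 0.076531.
Hence the posterior is 0.076531/0.198569 ≈ 0.385.

Now also conditioning on strong preparation=true:
For the numerator, keep only easy paper=true terms: 0.981×0.08 = 0.078480
The normalizing constant is 0.62×0.92 + 0.981×0.08 = 0.648880
Posterior = 0.078480 / 0.648880 ≈ 0.121
Conditioning on strong preparation lowers the posterior on easy paper: the classic explaining-away effect in a common-effect structure.

P(easy paper | high score) ≈ 0.385; P(easy paper | high score, strong preparation) ≈ 0.121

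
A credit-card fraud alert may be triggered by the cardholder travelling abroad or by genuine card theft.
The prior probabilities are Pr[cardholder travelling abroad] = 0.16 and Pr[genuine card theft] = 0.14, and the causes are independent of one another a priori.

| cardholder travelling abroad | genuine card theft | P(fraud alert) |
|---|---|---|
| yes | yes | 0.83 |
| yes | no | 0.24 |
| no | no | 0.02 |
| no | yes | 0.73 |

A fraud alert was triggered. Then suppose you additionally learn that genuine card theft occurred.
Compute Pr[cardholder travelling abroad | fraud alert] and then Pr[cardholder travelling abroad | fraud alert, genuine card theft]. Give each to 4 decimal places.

Pr[cardholder travelling abroad | fraud alert] ≈ 0.3398; Pr[cardholder travelling abroad | fraud alert, genuine card theft] ≈ 0.1780

P(fraud alert) = 0.02·0.84·0.86 + 0.73·0.84·0.14 + 0.24·0.16·0.86 + 0.83·0.16·0.14 = 0.014448 + 0.085848 + 0.033024 + 0.018592 = 0.151912
The cardholder travelling abroad-present share is 0.033024 + 0.018592 = 0.051616.
So P(cardholder travelling abroad | fraud alert) = 0.051616/0.151912 ≈ 0.3398.

Now condition on the additional information:
Weight on cardholder travelling abroad=true, given the evidence: 0.83×0.16 = 0.132800
Normalizer over all consistent configurations: 0.73×0.84 + 0.83×0.16 = 0.746000
P(cardholder travelling abroad | fraud alert, genuine card theft) = 0.132800/0.746000 ≈ 0.1780
The drop from 0.3398 to 0.1780 is the explaining-away (discounting) effect.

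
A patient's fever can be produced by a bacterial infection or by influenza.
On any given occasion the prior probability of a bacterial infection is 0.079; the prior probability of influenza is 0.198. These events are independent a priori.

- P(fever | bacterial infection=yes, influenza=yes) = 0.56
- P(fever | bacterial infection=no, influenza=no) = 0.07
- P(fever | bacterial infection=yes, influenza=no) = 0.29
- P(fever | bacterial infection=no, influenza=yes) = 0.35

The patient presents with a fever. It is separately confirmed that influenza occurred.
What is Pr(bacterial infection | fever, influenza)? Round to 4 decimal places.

Numerator (weight on configurations with bacterial infection): 0.56*0.079 = 0.044240
Denominator P(fever | influenza): 0.35*0.921 + 0.56*0.079 = 0.366590
P(bacterial infection | fever, influenza) = 0.044240/0.366590 ≈ 0.1207

Pr(bacterial infection | fever, influenza) ≈ 0.1207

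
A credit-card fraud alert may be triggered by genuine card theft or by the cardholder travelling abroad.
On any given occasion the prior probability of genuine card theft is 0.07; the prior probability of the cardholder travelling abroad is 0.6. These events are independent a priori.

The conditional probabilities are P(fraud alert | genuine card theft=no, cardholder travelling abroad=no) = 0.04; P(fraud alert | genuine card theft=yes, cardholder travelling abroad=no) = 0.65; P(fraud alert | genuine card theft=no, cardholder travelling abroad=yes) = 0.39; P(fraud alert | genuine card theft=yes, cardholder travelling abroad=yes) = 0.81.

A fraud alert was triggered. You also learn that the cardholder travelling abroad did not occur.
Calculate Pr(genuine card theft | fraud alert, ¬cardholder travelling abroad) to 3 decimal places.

Pr(genuine card theft | fraud alert, ¬cardholder travelling abroad) ≈ 0.550

Enumerate both values of genuine card theft and weight by the priors:
  P(fraud alert | ¬cardholder travelling abroad) = 0.04×0.93 + 0.65×0.07
        = 0.037200 + 0.045500 = 0.082700
Configurations with genuine card theft contribute 0.045500, so
  P(genuine card theft | fraud alert, ¬cardholder travelling abroad) = 0.045500 / 0.082700 ≈ 0.550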